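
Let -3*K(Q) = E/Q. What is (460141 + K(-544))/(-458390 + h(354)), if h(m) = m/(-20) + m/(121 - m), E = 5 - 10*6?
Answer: -67296678185/67043406192 ≈ -1.0038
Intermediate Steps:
E = -55 (E = 5 - 60 = -55)
K(Q) = 55/(3*Q) (K(Q) = -(-55)/(3*Q) = 55/(3*Q))
h(m) = -m/20 + m/(121 - m) (h(m) = m*(-1/20) + m/(121 - m) = -m/20 + m/(121 - m))
(460141 + K(-544))/(-458390 + h(354)) = (460141 + (55/3)/(-544))/(-458390 + (1/20)*354*(101 - 1*354)/(-121 + 354)) = (460141 + (55/3)*(-1/544))/(-458390 + (1/20)*354*(101 - 354)/233) = (460141 - 55/1632)/(-458390 + (1/20)*354*(1/233)*(-253)) = 750950057/(1632*(-458390 - 44781/2330)) = 750950057/(1632*(-1068093481/2330)) = (750950057/1632)*(-2330/1068093481) = -67296678185/67043406192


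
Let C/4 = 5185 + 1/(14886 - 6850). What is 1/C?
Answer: 2009/41666661 ≈ 4.8216e-5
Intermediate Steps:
C = 41666661/2009 (C = 4*(5185 + 1/(14886 - 6850)) = 4*(5185 + 1/8036) = 4*(41666661/8036) = 41666661/2009 ≈ 20740.)
1/C = 1/(41666661/2009) = 2009/41666661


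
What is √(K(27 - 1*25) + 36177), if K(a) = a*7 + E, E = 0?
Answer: √36191 ≈ 190.24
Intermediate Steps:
K(a) = 7*a (K(a) = a*7 + 0 = 7*a + 0 = 7*a)
√(K(27 - 1*25) + 36177) = √(7*(27 - 1*25) + 36177) = √(7*(27 - 25) + 36177) = √(7*2 + 36177) = √(14 + 36177) = √36191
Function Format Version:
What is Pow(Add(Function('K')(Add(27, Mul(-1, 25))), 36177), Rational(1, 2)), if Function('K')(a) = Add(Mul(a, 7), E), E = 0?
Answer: Pow(36191, Rational(1, 2)) ≈ 190.24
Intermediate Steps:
Function('K')(a) = Mul(7, a) (Function('K')(a) = Add(Mul(a, 7), 0) = Add(Mul(7, a), 0) = Mul(7, a))
Pow(Add(Function('K')(Add(27, Mul(-1, 25))), 36177), Rational(1, 2)) = Pow(Add(Mul(7, Add(27, Mul(-1, 25))), 36177), Rational(1, 2)) = Pow(Add(Mul(7, Add(27, -25)), 36177), Rational(1, 2)) = Pow(Add(Mul(7, 2), 36177), Rational(1, 2)) = Pow(Add(14, 36177), Rational(1, 2)) = Pow(36191, Rational(1, 2))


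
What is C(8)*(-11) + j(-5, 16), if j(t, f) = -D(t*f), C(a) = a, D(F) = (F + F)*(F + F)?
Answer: -25688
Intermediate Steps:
D(F) = 4*F² (D(F) = (2*F)*(2*F) = 4*F²)
j(t, f) = -4*f²*t² (j(t, f) = -4*(t*f)² = -4*(f*t)² = -4*f²*t²)
C(8)*(-11) + j(-5, 16) = 8*(-11) - 4*16²*(-5)² = -88 - 4*256*25 = -88 - 25600 = -25688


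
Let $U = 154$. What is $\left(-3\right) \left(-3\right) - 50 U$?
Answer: $-7691$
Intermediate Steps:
$\left(-3\right) \left(-3\right) - 50 U = \left(-3\right) \left(-3\right) - 7700 = 9 - 7700 = -7691$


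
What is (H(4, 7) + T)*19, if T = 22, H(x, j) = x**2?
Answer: 722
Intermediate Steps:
(H(4, 7) + T)*19 = (4**2 + 22)*19 = (16 + 22)*19 = 38*19 = 722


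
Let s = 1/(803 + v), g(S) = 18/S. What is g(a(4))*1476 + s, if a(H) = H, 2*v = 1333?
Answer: 19520840/2939 ≈ 6642.0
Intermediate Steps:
v = 1333/2 (v = (½)*1333 = 1333/2 ≈ 666.50)
s = 2/2939 (s = 1/(803 + 1333/2) = 1/(2939/2) = 2/2939 ≈ 0.00068050)
g(a(4))*1476 + s = (18/4)*1476 + 2/2939 = (18*(¼))*1476 + 2/2939 = (9/2)*1476 + 2/2939 = 6642 + 2/2939 = 19520840/2939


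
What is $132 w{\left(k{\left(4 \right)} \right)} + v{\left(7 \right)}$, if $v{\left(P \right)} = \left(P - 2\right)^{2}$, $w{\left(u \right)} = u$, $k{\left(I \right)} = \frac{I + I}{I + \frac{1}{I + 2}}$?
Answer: $\frac{6961}{25} \approx 278.44$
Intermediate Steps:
$k{\left(I \right)} = \frac{2 I}{I + \frac{1}{2 + I}}$
$v{\left(P \right)} = \left(-2 + P\right)^{2}$
$132 w{\left(k{\left(4 \right)} \right)} + v{\left(7 \right)} = 132 \cdot 2 \cdot 4 \frac{1}{1 + 4^{2} + 2 \cdot 4} \left(2 + 4\right) + \left(-2 + 7\right)^{2} = 132 \cdot 2 \cdot 4 \frac{1}{1 + 16 + 8} \cdot 6 + 5^{2} = 132 \cdot 2 \cdot 4 \cdot \frac{1}{25} \cdot 6 + 25 = 132 \cdot \frac{48}{25} + 25 = \frac{6336}{25} + 25 = \frac{6961}{25}$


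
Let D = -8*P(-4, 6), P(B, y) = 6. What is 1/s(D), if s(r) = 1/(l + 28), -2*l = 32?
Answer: 12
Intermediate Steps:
l = -16 (l = -½*32 = -16)
D = -48 (D = -8*6 = -48)
s(r) = 1/12 (s(r) = 1/(-16 + 28) = 1/12)
1/s(D) = 1/(1/12) = 12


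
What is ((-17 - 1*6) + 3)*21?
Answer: -420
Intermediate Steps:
((-17 - 1*6) + 3)*21 = ((-17 - 6) + 3)*21 = (-23 + 3)*21 = -20*21 = -420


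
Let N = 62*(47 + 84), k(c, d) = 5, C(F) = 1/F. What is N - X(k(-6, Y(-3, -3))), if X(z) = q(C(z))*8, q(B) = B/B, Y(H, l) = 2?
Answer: 8114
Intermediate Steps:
q(B) = 1
X(z) = 8 (X(z) = 1*8 = 8)
N = 8122 (N = 62*131 = 8122)
N - X(k(-6, Y(-3, -3))) = 8122 - 1*8 = 8122 - 8 = 8114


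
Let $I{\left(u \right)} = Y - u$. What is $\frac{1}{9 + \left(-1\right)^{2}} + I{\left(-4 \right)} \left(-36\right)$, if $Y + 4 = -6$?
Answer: $\frac{2161}{10} \approx 216.1$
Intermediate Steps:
$Y = -10$ ($Y = -4 - 6 = -10$)
$I{\left(u \right)} = -10 - u$
$\frac{1}{9 + \left(-1\right)^{2}} + I{\left(-4 \right)} \left(-36\right) = \frac{1}{9 + \left(-1\right)^{2}} + \left(-10 - -4\right) \left(-36\right) = \frac{1}{9 + 1} + \left(-10 + 4\right) \left(-36\right) = \frac{1}{10} - -216 = \frac{1}{10} + 216 = \frac{2161}{10}$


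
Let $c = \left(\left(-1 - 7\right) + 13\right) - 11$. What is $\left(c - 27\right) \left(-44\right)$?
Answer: $1452$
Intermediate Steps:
$c = -6$ ($c = \left(-8 + 13\right) - 11 = 5 - 11 = -6$)
$\left(c - 27\right) \left(-44\right) = \left(-6 - 27\right) \left(-44\right) = \left(-33\right) \left(-44\right) = 1452$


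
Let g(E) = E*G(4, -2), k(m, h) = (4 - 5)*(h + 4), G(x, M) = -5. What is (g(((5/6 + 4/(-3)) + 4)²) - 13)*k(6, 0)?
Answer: 297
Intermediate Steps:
k(m, h) = -4 - h (k(m, h) = -(4 + h) = -4 - h)
g(E) = -5*E (g(E) = E*(-5) = -5*E)
(g(((5/6 + 4/(-3)) + 4)²) - 13)*k(6, 0) = (-5*((5/6 + 4/(-3)) + 4)² - 13)*(-4 - 1*0) = (-5*((5*(⅙) + 4*(-⅓)) + 4)² - 13)*(-4 + 0) = (-5*((⅚ - 4/3) + 4)² - 13)*(-4) = (-5*(-½ + 4)² - 13)*(-4) = (-5*(7/2)² - 13)*(-4) = (-5*49/4 - 13)*(-4) = (-245/4 - 13)*(-4) = -297/4*(-4) = 297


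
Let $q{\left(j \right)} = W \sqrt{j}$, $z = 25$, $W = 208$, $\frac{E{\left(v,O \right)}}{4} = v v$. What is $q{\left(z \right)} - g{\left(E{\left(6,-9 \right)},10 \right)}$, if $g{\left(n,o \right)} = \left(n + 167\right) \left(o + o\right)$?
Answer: $-5180$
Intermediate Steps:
$E{\left(v,O \right)} = 4 v^{2}$ ($E{\left(v,O \right)} = 4 v v = 4 v^{2}$)
$g{\left(n,o \right)} = 2 o \left(167 + n\right)$ ($g{\left(n,o \right)} = \left(167 + n\right) 2 o = 2 o \left(167 + n\right)$)
$q{\left(j \right)} = 208 \sqrt{j}$
$q{\left(z \right)} - g{\left(E{\left(6,-9 \right)},10 \right)} = 208 \sqrt{25} - 2 \cdot 10 \left(167 + 4 \cdot 6^{2}\right) = 208 \cdot 5 - 2 \cdot 10 \left(167 + 4 \cdot 36\right) = 1040 - 2 \cdot 10 \left(167 + 144\right) = 1040 - 2 \cdot 10 \cdot 311 = 1040 - 6220 = -5180$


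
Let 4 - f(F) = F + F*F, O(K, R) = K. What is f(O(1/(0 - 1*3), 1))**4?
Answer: 2085136/6561 ≈ 317.81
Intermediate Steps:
f(F) = 4 - F - F**2 (f(F) = 4 - (F + F*F) = 4 - (F + F**2) = 4 + (-F - F**2) = 4 - F - F**2)
f(O(1/(0 - 1*3), 1))**4 = (4 - 1/(0 - 1*3) - (1/(0 - 1*3))**2)**4 = (4 - 1/(0 - 3) - (1/(0 - 3))**2)**4 = (4 - 1/(-3) - (1/(-3))**2)**4 = (4 - 1*(-1/3) - (-1/3)**2)**4 = (4 + 1/3 - 1*1/9)**4 = (4 + 1/3 - 1/9)**4 = (38/9)**4 = 2085136/6561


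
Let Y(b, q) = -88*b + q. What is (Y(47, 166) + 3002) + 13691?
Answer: 12723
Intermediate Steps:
Y(b, q) = q - 88*b
(Y(47, 166) + 3002) + 13691 = ((166 - 88*47) + 3002) + 13691 = ((166 - 4136) + 3002) + 13691 = (-3970 + 3002) + 13691 = -968 + 13691 = 12723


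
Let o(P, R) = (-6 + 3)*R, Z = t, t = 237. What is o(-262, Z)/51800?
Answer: -711/51800 ≈ -0.013726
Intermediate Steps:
Z = 237
o(P, R) = -3*R
o(-262, Z)/51800 = -3*237/51800 = -711*1/51800 = -711/51800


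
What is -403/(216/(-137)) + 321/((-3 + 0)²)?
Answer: 62915/216 ≈ 291.27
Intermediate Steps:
-403/(216/(-137)) + 321/((-3 + 0)²) = -403/(216*(-1/137)) + 321/((-3)²) = -403/(-216/137) + 321/9 = -403*(-137/216) + 321*(⅑) = 55211/216 + 107/3 = 62915/216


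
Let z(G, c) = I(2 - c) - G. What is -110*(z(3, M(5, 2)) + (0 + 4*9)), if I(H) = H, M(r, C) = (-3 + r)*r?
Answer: -2750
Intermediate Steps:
M(r, C) = r*(-3 + r)
z(G, c) = 2 - G - c (z(G, c) = (2 - c) - G = 2 - G - c)
-110*(z(3, M(5, 2)) + (0 + 4*9)) = -110*((2 - 1*3 - 5*(-3 + 5)) + (0 + 4*9)) = -110*((2 - 3 - 5*2) + (0 + 36)) = -110*((2 - 3 - 1*10) + 36) = -110*((2 - 3 - 10) + 36) = -110*(-11 + 36) = -110*25 = -2750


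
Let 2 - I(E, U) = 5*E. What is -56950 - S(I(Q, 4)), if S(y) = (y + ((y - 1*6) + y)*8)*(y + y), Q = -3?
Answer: -65144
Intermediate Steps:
I(E, U) = 2 - 5*E
S(y) = 2*y*(-48 + 17*y) (S(y) = (y + ((y - 6) + y)*8)*(2*y) = (y + ((-6 + y) + y)*8)*(2*y) = (y + (-6 + 2*y)*8)*(2*y) = (y + (-48 + 16*y))*(2*y) = (-48 + 17*y)*(2*y) = 2*y*(-48 + 17*y))
-56950 - S(I(Q, 4)) = -56950 - 2*(2 - 5*(-3))*(-48 + 17*(2 - 5*(-3))) = -56950 - 2*(2 + 15)*(-48 + 17*(2 + 15)) = -56950 - 2*17*(-48 + 17*17) = -56950 - 2*17*(-48 + 289) = -56950 - 2*17*241 = -56950 - 1*8194 = -56950 - 8194 = -65144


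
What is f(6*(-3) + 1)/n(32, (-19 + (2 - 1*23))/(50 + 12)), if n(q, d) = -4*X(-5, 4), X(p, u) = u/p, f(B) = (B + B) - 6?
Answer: -25/2 ≈ -12.500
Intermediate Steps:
f(B) = -6 + 2*B (f(B) = 2*B - 6 = -6 + 2*B)
n(q, d) = 16/5 (n(q, d) = -16/(-5) = -16*(-1)/5 = -4*(-⅘) = 16/5)
f(6*(-3) + 1)/n(32, (-19 + (2 - 1*23))/(50 + 12)) = (-6 + 2*(6*(-3) + 1))/(16/5) = (-6 + 2*(-18 + 1))*(5/16) = (-6 + 2*(-17))*(5/16) = (-6 - 34)*(5/16) = -40*5/16 = -25/2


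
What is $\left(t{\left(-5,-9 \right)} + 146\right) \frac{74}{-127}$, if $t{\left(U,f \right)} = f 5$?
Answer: $- \frac{7474}{127} \approx -58.85$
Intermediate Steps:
$t{\left(U,f \right)} = 5 f$
$\left(t{\left(-5,-9 \right)} + 146\right) \frac{74}{-127} = \left(5 \left(-9\right) + 146\right) \frac{74}{-127} = \left(-45 + 146\right) 74 \left(- \frac{1}{127}\right) = 101 \left(- \frac{74}{127}\right) = - \frac{7474}{127}$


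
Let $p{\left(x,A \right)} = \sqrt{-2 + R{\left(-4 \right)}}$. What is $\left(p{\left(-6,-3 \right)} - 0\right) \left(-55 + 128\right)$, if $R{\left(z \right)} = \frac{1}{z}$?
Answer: $\frac{219 i}{2} \approx 109.5 i$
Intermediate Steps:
$p{\left(x,A \right)} = \frac{3 i}{2}$ ($p{\left(x,A \right)} = \sqrt{-2 + \frac{1}{-4}} = \sqrt{-2 - \frac{1}{4}} = \sqrt{- \frac{9}{4}} = \frac{3 i}{2}$)
$\left(p{\left(-6,-3 \right)} - 0\right) \left(-55 + 128\right) = \left(\frac{3 i}{2} - 0\right) \left(-55 + 128\right) = \left(\frac{3 i}{2} + 0\right) 73 = \frac{3 i}{2} \cdot 73 = \frac{219 i}{2}$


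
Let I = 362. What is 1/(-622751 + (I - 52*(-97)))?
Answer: -1/617345 ≈ -1.6198e-6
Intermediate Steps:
1/(-622751 + (I - 52*(-97))) = 1/(-622751 + (362 - 52*(-97))) = 1/(-622751 + (362 + 5044)) = 1/(-622751 + 5406) = 1/(-617345) = -1/617345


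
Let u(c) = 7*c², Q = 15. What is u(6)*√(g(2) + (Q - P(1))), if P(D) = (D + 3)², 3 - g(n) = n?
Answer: 0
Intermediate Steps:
g(n) = 3 - n
P(D) = (3 + D)²
u(6)*√(g(2) + (Q - P(1))) = (7*6²)*√((3 - 1*2) + (15 - (3 + 1)²)) = (7*36)*√((3 - 2) + (15 - 1*4²)) = 252*√(1 + (15 - 1*16)) = 252*√(1 + (15 - 16)) = 252*√(1 - 1) = 252*√0 = 252*0 = 0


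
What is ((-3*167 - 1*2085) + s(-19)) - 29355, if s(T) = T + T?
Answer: -31979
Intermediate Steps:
s(T) = 2*T
((-3*167 - 1*2085) + s(-19)) - 29355 = ((-3*167 - 1*2085) + 2*(-19)) - 29355 = ((-501 - 2085) - 38) - 29355 = (-2586 - 38) - 29355 = -2624 - 29355 = -31979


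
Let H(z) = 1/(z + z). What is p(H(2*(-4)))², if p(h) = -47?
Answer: 2209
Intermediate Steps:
H(z) = 1/(2*z)
p(H(2*(-4)))² = (-47)² = 2209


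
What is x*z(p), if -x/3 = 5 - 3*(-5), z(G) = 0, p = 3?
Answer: 0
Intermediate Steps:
x = -60 (x = -3*(5 - 3*(-5)) = -3*(5 + 15) = -3*20 = -60)
x*z(p) = -60*0 = 0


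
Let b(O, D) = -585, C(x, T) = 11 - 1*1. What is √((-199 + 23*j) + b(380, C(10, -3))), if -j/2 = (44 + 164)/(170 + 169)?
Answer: 4*I*√5833851/339 ≈ 28.5*I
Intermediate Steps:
j = -416/339 (j = -2*(44 + 164)/(170 + 169) = -416/339 ≈ -1.2271)
C(x, T) = 10 (C(x, T) = 11 - 1 = 10)
√((-199 + 23*j) + b(380, C(10, -3))) = √((-199 + 23*(-416/339)) - 585) = √((-199 - 9568/339) - 585) = √(-77029/339 - 585) = √(-275344/339) = 4*I*√5833851/339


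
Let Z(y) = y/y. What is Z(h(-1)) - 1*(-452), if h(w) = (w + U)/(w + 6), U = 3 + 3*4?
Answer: 453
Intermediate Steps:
U = 15 (U = 3 + 12 = 15)
h(w) = (15 + w)/(6 + w) (h(w) = (w + 15)/(w + 6) = (15 + w)/(6 + w))
Z(y) = 1
Z(h(-1)) - 1*(-452) = 1 - 1*(-452) = 1 + 452 = 453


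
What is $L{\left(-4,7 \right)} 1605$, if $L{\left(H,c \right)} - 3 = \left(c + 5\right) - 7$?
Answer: $12840$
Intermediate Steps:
$L{\left(H,c \right)} = 1 + c$ ($L{\left(H,c \right)} = 3 + \left(\left(c + 5\right) - 7\right) = 3 + \left(\left(5 + c\right) - 7\right) = 3 + \left(-2 + c\right) = 1 + c$)
$L{\left(-4,7 \right)} 1605 = \left(1 + 7\right) 1605 = 8 \cdot 1605 = 12840$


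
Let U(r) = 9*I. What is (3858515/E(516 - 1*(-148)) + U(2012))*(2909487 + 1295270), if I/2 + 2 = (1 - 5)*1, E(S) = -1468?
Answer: -16890756949663/1468 ≈ -1.1506e+10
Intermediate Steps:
I = -12 (I = -4 + 2*((1 - 5)*1) = -4 + 2*(-4*1) = -4 + 2*(-4) = -4 - 8 = -12)
U(r) = -108 (U(r) = 9*(-12) = -108)
(3858515/E(516 - 1*(-148)) + U(2012))*(2909487 + 1295270) = (3858515/(-1468) - 108)*(2909487 + 1295270) = (3858515*(-1/1468) - 108)*4204757 = (-3858515/1468 - 108)*4204757 = -4017059/1468*4204757 = -16890756949663/1468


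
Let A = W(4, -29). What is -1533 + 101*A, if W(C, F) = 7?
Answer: -826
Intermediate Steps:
A = 7
-1533 + 101*A = -1533 + 101*7 = -1533 + 707 = -826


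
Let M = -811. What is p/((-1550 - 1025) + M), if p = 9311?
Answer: -9311/3386 ≈ -2.7499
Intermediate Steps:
p/((-1550 - 1025) + M) = 9311/((-1550 - 1025) - 811) = 9311/(-2575 - 811) = 9311/(-3386) = 9311*(-1/3386) = -9311/3386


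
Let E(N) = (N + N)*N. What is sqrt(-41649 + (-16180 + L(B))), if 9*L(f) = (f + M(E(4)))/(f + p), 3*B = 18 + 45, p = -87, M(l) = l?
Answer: I*sqrt(2267131614)/198 ≈ 240.48*I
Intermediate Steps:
E(N) = 2*N**2 (E(N) = (2*N)*N = 2*N**2)
B = 21 (B = (18 + 45)/3 = (1/3)*63 = 21)
L(f) = (32 + f)/(9*(-87 + f)) (L(f) = ((f + 2*4**2)/(f - 87))/9 = ((f + 2*16)/(-87 + f))/9 = ((f + 32)/(-87 + f))/9 = ((32 + f)/(-87 + f))/9 = (32 + f)/(9*(-87 + f)))
sqrt(-41649 + (-16180 + L(B))) = sqrt(-41649 + (-16180 + (32 + 21)/(9*(-87 + 21)))) = sqrt(-41649 + (-16180 + (1/9)*53/(-66))) = sqrt(-41649 + (-16180 + (1/9)*(-1/66)*53)) = sqrt(-41649 + (-16180 - 53/594)) = sqrt(-41649 - 9610973/594) = sqrt(-34350479/594) = I*sqrt(2267131614)/198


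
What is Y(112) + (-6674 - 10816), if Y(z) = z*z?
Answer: -4946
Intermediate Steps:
Y(z) = z²
Y(112) + (-6674 - 10816) = 112² + (-6674 - 10816) = 12544 - 17490 = -4946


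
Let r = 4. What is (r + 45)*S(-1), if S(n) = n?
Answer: -49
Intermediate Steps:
(r + 45)*S(-1) = (4 + 45)*(-1) = 49*(-1) = -49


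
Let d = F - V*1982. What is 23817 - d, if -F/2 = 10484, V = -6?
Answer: 32893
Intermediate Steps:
F = -20968 (F = -2*10484 = -20968)
d = -9076 (d = -20968 - (-6)*1982 = -20968 - 1*(-11892) = -20968 + 11892 = -9076)
23817 - d = 23817 - 1*(-9076) = 23817 + 9076 = 32893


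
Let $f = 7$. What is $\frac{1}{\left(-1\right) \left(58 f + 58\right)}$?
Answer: $- \frac{1}{464} \approx -0.0021552$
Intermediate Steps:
$\frac{1}{\left(-1\right) \left(58 f + 58\right)} = \frac{1}{\left(-1\right) \left(58 \cdot 7 + 58\right)} = \frac{1}{\left(-1\right) \left(406 + 58\right)} = \frac{1}{\left(-1\right) 464} = \frac{1}{-464} = - \frac{1}{464}$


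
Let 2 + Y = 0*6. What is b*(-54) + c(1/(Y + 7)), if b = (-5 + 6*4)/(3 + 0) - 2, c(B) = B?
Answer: -1169/5 ≈ -233.80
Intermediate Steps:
Y = -2 (Y = -2 + 0*6 = -2 + 0 = -2)
b = 13/3 (b = (-5 + 24)/3 - 2 = (⅓)*19 - 2 = 19/3 - 2 = 13/3 ≈ 4.3333)
b*(-54) + c(1/(Y + 7)) = (13/3)*(-54) + 1/(-2 + 7) = -234 + 1/5 = -234 + ⅕ = -1169/5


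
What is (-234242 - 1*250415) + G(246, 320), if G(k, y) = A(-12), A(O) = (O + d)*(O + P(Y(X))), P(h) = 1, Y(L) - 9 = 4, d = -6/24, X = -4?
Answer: -1938089/4 ≈ -4.8452e+5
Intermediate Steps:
d = -1/4 (d = -6*1/24 = -1/4 ≈ -0.25000)
Y(L) = 13 (Y(L) = 9 + 4 = 13)
A(O) = (1 + O)*(-1/4 + O) (A(O) = (O - 1/4)*(O + 1) = (-1/4 + O)*(1 + O) = (1 + O)*(-1/4 + O))
G(k, y) = 539/4 (G(k, y) = -1/4 + (-12)**2 + (3/4)*(-12) = -1/4 + 144 - 9 = 539/4)
(-234242 - 1*250415) + G(246, 320) = (-234242 - 1*250415) + 539/4 = (-234242 - 250415) + 539/4 = -484657 + 539/4 = -1938089/4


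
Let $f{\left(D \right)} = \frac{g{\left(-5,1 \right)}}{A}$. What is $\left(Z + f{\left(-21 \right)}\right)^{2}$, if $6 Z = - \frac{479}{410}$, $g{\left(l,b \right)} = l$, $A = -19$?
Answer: $\frac{10233601}{2184627600} \approx 0.0046844$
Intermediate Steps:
$Z = - \frac{479}{2460}$ ($Z = \frac{\left(-479\right) \frac{1}{410}}{6} = \frac{1}{6} \left(- \frac{479}{410}\right) = - \frac{479}{2460} \approx -0.19472$)
$f{\left(D \right)} = \frac{5}{19}$ ($f{\left(D \right)} = - \frac{5}{-19} = \left(-5\right) \left(- \frac{1}{19}\right) = \frac{5}{19}$)
$\left(Z + f{\left(-21 \right)}\right)^{2} = \left(- \frac{479}{2460} + \frac{5}{19}\right)^{2} = \left(\frac{3199}{46740}\right)^{2} = \frac{10233601}{2184627600}$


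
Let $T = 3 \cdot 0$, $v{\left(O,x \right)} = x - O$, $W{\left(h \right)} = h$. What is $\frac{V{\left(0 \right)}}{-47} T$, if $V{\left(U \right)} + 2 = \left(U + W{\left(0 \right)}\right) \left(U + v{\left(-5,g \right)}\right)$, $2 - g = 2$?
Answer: $0$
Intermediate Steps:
$g = 0$ ($g = 2 - 2 = 0$)
$T = 0$
$V{\left(U \right)} = -2 + U \left(5 + U\right)$ ($V{\left(U \right)} = -2 + \left(U + 0\right) \left(U + \left(0 - -5\right)\right) = -2 + U \left(U + \left(0 + 5\right)\right) = -2 + U \left(U + 5\right) = -2 + U \left(5 + U\right)$)
$\frac{V{\left(0 \right)}}{-47} T = \frac{-2 + 0^{2} + 5 \cdot 0}{-47} \cdot 0 = \left(-2 + 0 + 0\right) \left(- \frac{1}{47}\right) 0 = \left(-2\right) \left(- \frac{1}{47}\right) 0 = \frac{2}{47} \cdot 0 = 0$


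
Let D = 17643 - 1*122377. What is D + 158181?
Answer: 53447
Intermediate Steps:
D = -104734 (D = 17643 - 122377 = -104734)
D + 158181 = -104734 + 158181 = 53447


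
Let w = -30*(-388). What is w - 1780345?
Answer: -1768705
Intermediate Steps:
w = 11640
w - 1780345 = 11640 - 1780345 = -1768705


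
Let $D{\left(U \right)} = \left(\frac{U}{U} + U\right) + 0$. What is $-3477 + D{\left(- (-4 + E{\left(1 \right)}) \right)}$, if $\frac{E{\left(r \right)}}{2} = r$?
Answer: $-3474$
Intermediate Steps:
$E{\left(r \right)} = 2 r$
$D{\left(U \right)} = 1 + U$ ($D{\left(U \right)} = \left(1 + U\right) + 0 = 1 + U$)
$-3477 + D{\left(- (-4 + E{\left(1 \right)}) \right)} = -3477 + \left(1 - \left(-4 + 2 \cdot 1\right)\right) = -3477 + \left(1 - \left(-4 + 2\right)\right) = -3477 + \left(1 - -2\right) = -3477 + \left(1 + 2\right) = -3477 + 3 = -3474$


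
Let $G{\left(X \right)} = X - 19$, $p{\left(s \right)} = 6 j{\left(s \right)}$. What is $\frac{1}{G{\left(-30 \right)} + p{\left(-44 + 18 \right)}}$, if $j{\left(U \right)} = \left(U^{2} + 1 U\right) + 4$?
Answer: $\frac{1}{3875} \approx 0.00025806$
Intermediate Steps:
$j{\left(U \right)} = 4 + U + U^{2}$ ($j{\left(U \right)} = \left(U^{2} + U\right) + 4 = \left(U + U^{2}\right) + 4 = 4 + U + U^{2}$)
$p{\left(s \right)} = 24 + 6 s + 6 s^{2}$ ($p{\left(s \right)} = 6 \left(4 + s + s^{2}\right) = 24 + 6 s + 6 s^{2}$)
$G{\left(X \right)} = -19 + X$
$\frac{1}{G{\left(-30 \right)} + p{\left(-44 + 18 \right)}} = \frac{1}{\left(-19 - 30\right) + \left(24 + 6 \left(-44 + 18\right) + 6 \left(-44 + 18\right)^{2}\right)} = \frac{1}{-49 + \left(24 + 6 \left(-26\right) + 6 \left(-26\right)^{2}\right)} = \frac{1}{-49 + \left(24 - 156 + 6 \cdot 676\right)} = \frac{1}{-49 + \left(24 - 156 + 4056\right)} = \frac{1}{-49 + 3924} = \frac{1}{3875}$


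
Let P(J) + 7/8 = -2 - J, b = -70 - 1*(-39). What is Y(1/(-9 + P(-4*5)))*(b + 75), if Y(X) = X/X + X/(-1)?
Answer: 2508/65 ≈ 38.585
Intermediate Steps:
b = -31 (b = -70 + 39 = -31)
P(J) = -23/8 - J (P(J) = -7/8 + (-2 - J) = -23/8 - J)
Y(X) = 1 - X (Y(X) = 1 + X*(-1) = 1 - X)
Y(1/(-9 + P(-4*5)))*(b + 75) = (1 - 1/(-9 + (-23/8 - (-4)*5)))*(-31 + 75) = (1 - 1/(-9 + (-23/8 - 1*(-20))))*44 = (1 - 1/(-9 + (-23/8 + 20)))*44 = (1 - 1/(-9 + 137/8))*44 = (1 - 1/65/8)*44 = (1 - 1*8/65)*44 = (1 - 8/65)*44 = (57/65)*44 = 2508/65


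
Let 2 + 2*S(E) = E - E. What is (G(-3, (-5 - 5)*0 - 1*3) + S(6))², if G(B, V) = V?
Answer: 16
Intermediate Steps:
S(E) = -1 (S(E) = -1 + (E - E)/2 = -1 + (½)*0 = -1 + 0 = -1)
(G(-3, (-5 - 5)*0 - 1*3) + S(6))² = (((-5 - 5)*0 - 1*3) - 1)² = ((-10*0 - 3) - 1)² = ((0 - 3) - 1)² = (-3 - 1)² = (-4)² = 16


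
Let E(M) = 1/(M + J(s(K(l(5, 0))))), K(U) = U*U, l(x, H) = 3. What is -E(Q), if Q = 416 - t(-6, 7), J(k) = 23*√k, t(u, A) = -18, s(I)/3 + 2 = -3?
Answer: I/(-434*I + 23*√15) ≈ -0.002211 + 0.00045381*I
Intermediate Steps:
K(U) = U²
s(I) = -15 (s(I) = -6 + 3*(-3) = -6 - 9 = -15)
Q = 434 (Q = 416 - 1*(-18) = 416 + 18 = 434)
E(M) = 1/(M + 23*I*√15) (E(M) = 1/(M + 23*√(-15)) = 1/(M + 23*(I*√15)) = 1/(M + 23*I*√15))
-E(Q) = -1/(434 + 23*I*√15)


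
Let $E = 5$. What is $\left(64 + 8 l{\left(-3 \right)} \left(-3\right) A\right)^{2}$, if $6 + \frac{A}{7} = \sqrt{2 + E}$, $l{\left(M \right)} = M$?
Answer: $10539712 - 2983680 \sqrt{7} \approx 2.6456 \cdot 10^{6}$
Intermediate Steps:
$A = -42 + 7 \sqrt{7}$ ($A = -42 + 7 \sqrt{2 + 5} = -42 + 7 \sqrt{7} \approx -23.48$)
$\left(64 + 8 l{\left(-3 \right)} \left(-3\right) A\right)^{2} = \left(64 + 8 \left(-3\right) \left(-3\right) \left(-42 + 7 \sqrt{7}\right)\right)^{2} = \left(64 + 8 \cdot 9 \left(-42 + 7 \sqrt{7}\right)\right)^{2} = \left(64 + 8 \left(-378 + 63 \sqrt{7}\right)\right)^{2} = \left(64 - \left(3024 - 504 \sqrt{7}\right)\right)^{2} = \left(-2960 + 504 \sqrt{7}\right)^{2}$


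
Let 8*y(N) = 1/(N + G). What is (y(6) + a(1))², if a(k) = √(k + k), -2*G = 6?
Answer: 1153/576 + √2/12 ≈ 2.1196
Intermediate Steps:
G = -3 (G = -½*6 = -3)
a(k) = √2*√k (a(k) = √(2*k) = √2*√k)
y(N) = 1/(8*(-3 + N)) (y(N) = 1/(8*(N - 3)) = 1/(8*(-3 + N)))
(y(6) + a(1))² = (1/(8*(-3 + 6)) + √2*√1)² = ((⅛)/3 + √2*1)² = ((⅛)*(⅓) + √2)² = (1/24 + √2)²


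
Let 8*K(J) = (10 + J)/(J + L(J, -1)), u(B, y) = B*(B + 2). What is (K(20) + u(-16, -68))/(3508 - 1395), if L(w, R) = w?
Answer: 7171/67616 ≈ 0.10605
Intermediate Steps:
u(B, y) = B*(2 + B)
K(J) = (10 + J)/(16*J) (K(J) = ((10 + J)/(J + J))/8 = ((10 + J)/((2*J)))/8 = ((10 + J)*(1/(2*J)))/8 = ((10 + J)/(2*J))/8 = (10 + J)/(16*J))
(K(20) + u(-16, -68))/(3508 - 1395) = ((1/16)*(10 + 20)/20 - 16*(2 - 16))/(3508 - 1395) = ((1/16)*(1/20)*30 - 16*(-14))/2113 = (3/32 + 224)*(1/2113) = (7171/32)*(1/2113) = 7171/67616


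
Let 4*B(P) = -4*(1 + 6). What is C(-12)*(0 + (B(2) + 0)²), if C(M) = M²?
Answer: 7056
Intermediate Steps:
B(P) = -7 (B(P) = (-4*(1 + 6))/4 = (-4*7)/4 = (¼)*(-28) = -7)
C(-12)*(0 + (B(2) + 0)²) = (-12)²*(0 + (-7 + 0)²) = 144*(0 + (-7)²) = 144*(0 + 49) = 144*49 = 7056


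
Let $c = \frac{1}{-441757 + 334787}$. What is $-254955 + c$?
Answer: $- \frac{27272536351}{106970} \approx -2.5496 \cdot 10^{5}$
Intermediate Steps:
$c = - \frac{1}{106970}$ ($c = \frac{1}{-106970} = - \frac{1}{106970} \approx -9.3484 \cdot 10^{-6}$)
$-254955 + c = -254955 - \frac{1}{106970} = - \frac{27272536351}{106970}$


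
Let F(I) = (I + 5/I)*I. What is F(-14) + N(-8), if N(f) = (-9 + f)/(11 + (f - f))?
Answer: 2194/11 ≈ 199.45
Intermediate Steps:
N(f) = -9/11 + f/11 (N(f) = (-9 + f)/(11 + 0) = (-9 + f)/11 = (-9 + f)*(1/11) = -9/11 + f/11)
F(I) = I*(I + 5/I)
F(-14) + N(-8) = (5 + (-14)**2) + (-9/11 + (1/11)*(-8)) = (5 + 196) + (-9/11 - 8/11) = 201 - 17/11 = 2194/11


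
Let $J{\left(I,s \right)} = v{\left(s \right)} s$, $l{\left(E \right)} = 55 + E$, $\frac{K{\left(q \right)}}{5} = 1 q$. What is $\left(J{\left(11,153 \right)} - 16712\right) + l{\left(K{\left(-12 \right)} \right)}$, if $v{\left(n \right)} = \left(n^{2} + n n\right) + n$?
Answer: $7169846$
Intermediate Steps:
$K{\left(q \right)} = 5 q$ ($K{\left(q \right)} = 5 \cdot 1 q = 5 q$)
$v{\left(n \right)} = n + 2 n^{2}$ ($v{\left(n \right)} = \left(n^{2} + n^{2}\right) + n = 2 n^{2} + n = n + 2 n^{2}$)
$J{\left(I,s \right)} = s^{2} \left(1 + 2 s\right)$ ($J{\left(I,s \right)} = s \left(1 + 2 s\right) s = s^{2} \left(1 + 2 s\right)$)
$\left(J{\left(11,153 \right)} - 16712\right) + l{\left(K{\left(-12 \right)} \right)} = \left(153^{2} \left(1 + 2 \cdot 153\right) - 16712\right) + \left(55 + 5 \left(-12\right)\right) = \left(23409 \left(1 + 306\right) - 16712\right) + \left(55 - 60\right) = \left(23409 \cdot 307 - 16712\right) - 5 = \left(7186563 - 16712\right) - 5 = 7169851 - 5 = 7169846$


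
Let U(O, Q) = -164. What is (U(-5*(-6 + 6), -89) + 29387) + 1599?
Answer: 30822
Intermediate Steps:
(U(-5*(-6 + 6), -89) + 29387) + 1599 = (-164 + 29387) + 1599 = 29223 + 1599 = 30822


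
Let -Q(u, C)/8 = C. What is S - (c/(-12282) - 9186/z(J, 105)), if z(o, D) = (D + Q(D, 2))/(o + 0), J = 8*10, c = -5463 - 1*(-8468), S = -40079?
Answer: -390833833/12282 ≈ -31822.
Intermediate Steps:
Q(u, C) = -8*C
c = 3005 (c = -5463 + 8468 = 3005)
J = 80
z(o, D) = (-16 + D)/o (z(o, D) = (D - 8*2)/(o + 0) = (D - 16)/o = (-16 + D)/o)
S - (c/(-12282) - 9186/z(J, 105)) = -40079 - (3005/(-12282) - 9186*80/(-16 + 105)) = -40079 - (3005*(-1/12282) - 9186/((1/80)*89)) = -40079 - (-3005/12282 - 9186/89/80) = -40079 - (-3005/12282 - 9186*80/89) = -40079 - (-3005/12282 - 734880/89) = -40079 - 1*(-101416445/12282) = -40079 + 101416445/12282 = -390833833/12282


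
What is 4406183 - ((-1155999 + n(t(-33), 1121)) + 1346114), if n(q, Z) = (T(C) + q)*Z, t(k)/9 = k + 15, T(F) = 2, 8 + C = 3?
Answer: 4395428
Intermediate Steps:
C = -5 (C = -8 + 3 = -5)
t(k) = 135 + 9*k (t(k) = 9*(k + 15) = 9*(15 + k) = 135 + 9*k)
n(q, Z) = Z*(2 + q) (n(q, Z) = (2 + q)*Z = Z*(2 + q))
4406183 - ((-1155999 + n(t(-33), 1121)) + 1346114) = 4406183 - ((-1155999 + 1121*(2 + (135 + 9*(-33)))) + 1346114) = 4406183 - ((-1155999 + 1121*(2 + (135 - 297))) + 1346114) = 4406183 - ((-1155999 + 1121*(2 - 162)) + 1346114) = 4406183 - ((-1155999 + 1121*(-160)) + 1346114) = 4406183 - ((-1155999 - 179360) + 1346114) = 4406183 - (-1335359 + 1346114) = 4406183 - 1*10755 = 4406183 - 10755 = 4395428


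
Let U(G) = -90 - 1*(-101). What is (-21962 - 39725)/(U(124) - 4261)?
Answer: 61687/4250 ≈ 14.515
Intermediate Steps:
U(G) = 11 (U(G) = -90 + 101 = 11)
(-21962 - 39725)/(U(124) - 4261) = (-21962 - 39725)/(11 - 4261) = -61687/(-4250) = -61687*(-1/4250) = 61687/4250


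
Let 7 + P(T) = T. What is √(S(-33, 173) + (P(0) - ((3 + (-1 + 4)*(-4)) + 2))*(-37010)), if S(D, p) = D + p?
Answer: 2*√35 ≈ 11.832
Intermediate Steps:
P(T) = -7 + T
√(S(-33, 173) + (P(0) - ((3 + (-1 + 4)*(-4)) + 2))*(-37010)) = √((-33 + 173) + ((-7 + 0) - ((3 + (-1 + 4)*(-4)) + 2))*(-37010)) = √(140 + (-7 - ((3 + 3*(-4)) + 2))*(-37010)) = √(140 + (-7 - ((3 - 12) + 2))*(-37010)) = √(140 + (-7 - (-9 + 2))*(-37010)) = √(140 + (-7 - 1*(-7))*(-37010)) = √(140 + (-7 + 7)*(-37010)) = √(140 + 0*(-37010)) = √(140 + 0) = √140 = 2*√35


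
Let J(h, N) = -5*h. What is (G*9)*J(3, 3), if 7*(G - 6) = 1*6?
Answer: -6480/7 ≈ -925.71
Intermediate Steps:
G = 48/7 (G = 6 + (1*6)/7 = 6 + (1/7)*6 = 6 + 6/7 = 48/7 ≈ 6.8571)
(G*9)*J(3, 3) = ((48/7)*9)*(-5*3) = (432/7)*(-15) = -6480/7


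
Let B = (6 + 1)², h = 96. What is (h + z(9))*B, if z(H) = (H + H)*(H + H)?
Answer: 20580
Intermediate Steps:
z(H) = 4*H² (z(H) = (2*H)*(2*H) = 4*H²)
B = 49 (B = 7² = 49)
(h + z(9))*B = (96 + 4*9²)*49 = (96 + 4*81)*49 = (96 + 324)*49 = 420*49 = 20580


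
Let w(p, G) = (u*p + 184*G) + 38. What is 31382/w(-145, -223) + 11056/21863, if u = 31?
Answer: -183178282/994526007 ≈ -0.18419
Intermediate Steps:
w(p, G) = 38 + 31*p + 184*G (w(p, G) = (31*p + 184*G) + 38 = 38 + 31*p + 184*G)
31382/w(-145, -223) + 11056/21863 = 31382/(38 + 31*(-145) + 184*(-223)) + 11056/21863 = 31382/(38 - 4495 - 41032) + 11056*(1/21863) = 31382/(-45489) + 11056/21863 = 31382*(-1/45489) + 11056/21863 = -31382/45489 + 11056/21863 = -183178282/994526007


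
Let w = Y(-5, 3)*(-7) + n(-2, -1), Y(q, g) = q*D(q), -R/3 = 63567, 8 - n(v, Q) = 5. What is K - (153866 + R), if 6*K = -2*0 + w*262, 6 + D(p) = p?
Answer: 60463/3 ≈ 20154.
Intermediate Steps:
n(v, Q) = 3 (n(v, Q) = 8 - 1*5 = 8 - 5 = 3)
R = -190701 (R = -3*63567 = -190701)
D(p) = -6 + p
Y(q, g) = q*(-6 + q)
w = -382 (w = -5*(-6 - 5)*(-7) + 3 = -5*(-11)*(-7) + 3 = 55*(-7) + 3 = -385 + 3 = -382)
K = -50042/3 (K = (-2*0 - 382*262)/6 = (0 - 100084)/6 = (1/6)*(-100084) = -50042/3 ≈ -16681.)
K - (153866 + R) = -50042/3 - (153866 - 190701) = -50042/3 - 1*(-36835) = -50042/3 + 36835 = 60463/3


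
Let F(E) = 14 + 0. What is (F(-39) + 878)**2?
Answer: 795664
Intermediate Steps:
F(E) = 14
(F(-39) + 878)**2 = (14 + 878)**2 = 892**2 = 795664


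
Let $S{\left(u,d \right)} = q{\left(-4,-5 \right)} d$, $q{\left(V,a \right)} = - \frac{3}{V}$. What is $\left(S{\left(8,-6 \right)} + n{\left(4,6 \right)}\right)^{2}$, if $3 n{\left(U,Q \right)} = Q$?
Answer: $\frac{25}{4} \approx 6.25$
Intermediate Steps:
$n{\left(U,Q \right)} = \frac{Q}{3}$
$S{\left(u,d \right)} = \frac{3 d}{4}$ ($S{\left(u,d \right)} = - \frac{3}{-4} d = \left(-3\right) \left(- \frac{1}{4}\right) d = \frac{3 d}{4}$)
$\left(S{\left(8,-6 \right)} + n{\left(4,6 \right)}\right)^{2} = \left(\frac{3}{4} \left(-6\right) + \frac{1}{3} \cdot 6\right)^{2} = \left(- \frac{9}{2} + 2\right)^{2} = \left(- \frac{5}{2}\right)^{2} = \frac{25}{4}$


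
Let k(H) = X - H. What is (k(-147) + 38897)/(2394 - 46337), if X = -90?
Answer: -38954/43943 ≈ -0.88647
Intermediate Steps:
k(H) = -90 - H
(k(-147) + 38897)/(2394 - 46337) = ((-90 - 1*(-147)) + 38897)/(2394 - 46337) = ((-90 + 147) + 38897)/(-43943) = (57 + 38897)*(-1/43943) = 38954*(-1/43943) = -38954/43943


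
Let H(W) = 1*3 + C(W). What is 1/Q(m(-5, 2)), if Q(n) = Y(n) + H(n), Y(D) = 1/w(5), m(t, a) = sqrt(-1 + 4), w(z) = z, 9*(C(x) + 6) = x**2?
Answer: -15/37 ≈ -0.40541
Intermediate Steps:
C(x) = -6 + x**2/9
m(t, a) = sqrt(3)
Y(D) = 1/5
H(W) = -3 + W**2/9 (H(W) = 1*3 + (-6 + W**2/9) = 3 + (-6 + W**2/9) = -3 + W**2/9)
Q(n) = -14/5 + n**2/9 (Q(n) = 1/5 + (-3 + n**2/9) = -14/5 + n**2/9)
1/Q(m(-5, 2)) = 1/(-14/5 + (sqrt(3))**2/9) = 1/(-14/5 + (1/9)*3) = 1/(-14/5 + 1/3) = 1/(-37/15) = -15/37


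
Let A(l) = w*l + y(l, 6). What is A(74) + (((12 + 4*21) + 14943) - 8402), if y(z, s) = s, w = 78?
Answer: 12415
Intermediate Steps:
A(l) = 6 + 78*l (A(l) = 78*l + 6 = 6 + 78*l)
A(74) + (((12 + 4*21) + 14943) - 8402) = (6 + 78*74) + (((12 + 4*21) + 14943) - 8402) = (6 + 5772) + (((12 + 84) + 14943) - 8402) = 5778 + ((96 + 14943) - 8402) = 5778 + (15039 - 8402) = 5778 + 6637 = 12415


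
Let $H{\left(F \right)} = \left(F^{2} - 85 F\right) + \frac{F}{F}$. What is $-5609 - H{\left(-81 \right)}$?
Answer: $-19056$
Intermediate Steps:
$H{\left(F \right)} = 1 + F^{2} - 85 F$ ($H{\left(F \right)} = \left(F^{2} - 85 F\right) + 1 = 1 + F^{2} - 85 F$)
$-5609 - H{\left(-81 \right)} = -5609 - \left(1 + \left(-81\right)^{2} - -6885\right) = -5609 - \left(1 + 6561 + 6885\right) = -5609 - 13447 = -19056$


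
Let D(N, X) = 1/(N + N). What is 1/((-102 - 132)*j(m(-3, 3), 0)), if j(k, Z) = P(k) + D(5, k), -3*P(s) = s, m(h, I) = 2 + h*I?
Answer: -5/2847 ≈ -0.0017562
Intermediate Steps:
m(h, I) = 2 + I*h
P(s) = -s/3
D(N, X) = 1/(2*N)
j(k, Z) = ⅒ - k/3 (j(k, Z) = -k/3 + (½)/5 = -k/3 + (½)*(⅕) = -k/3 + ⅒ = ⅒ - k/3)
1/((-102 - 132)*j(m(-3, 3), 0)) = 1/((-102 - 132)*(⅒ - (2 + 3*(-3))/3)) = 1/(-234*(⅒ - (2 - 9)/3)) = 1/(-234*(⅒ - ⅓*(-7))) = 1/(-234*(⅒ + 7/3)) = 1/(-234*73/30) = 1/(-2847/5) = -5/2847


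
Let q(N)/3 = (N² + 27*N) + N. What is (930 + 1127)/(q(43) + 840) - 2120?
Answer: -1926893/909 ≈ -2119.8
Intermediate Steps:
q(N) = 3*N² + 84*N (q(N) = 3*((N² + 27*N) + N) = 3*(N² + 28*N) = 3*N² + 84*N)
(930 + 1127)/(q(43) + 840) - 2120 = (930 + 1127)/(3*43*(28 + 43) + 840) - 2120 = 2057/(3*43*71 + 840) - 2120 = 2057/(9159 + 840) - 2120 = 2057/9999 - 2120 = 2057*(1/9999) - 2120 = 187/909 - 2120 = -1926893/909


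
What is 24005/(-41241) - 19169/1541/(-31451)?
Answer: -1162635565226/1998785934831 ≈ -0.58167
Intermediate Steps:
24005/(-41241) - 19169/1541/(-31451) = 24005*(-1/41241) - 19169*1/1541*(-1/31451) = -24005/41241 - 19169/1541*(-1/31451) = -24005/41241 + 19169/48465991 = -1162635565226/1998785934831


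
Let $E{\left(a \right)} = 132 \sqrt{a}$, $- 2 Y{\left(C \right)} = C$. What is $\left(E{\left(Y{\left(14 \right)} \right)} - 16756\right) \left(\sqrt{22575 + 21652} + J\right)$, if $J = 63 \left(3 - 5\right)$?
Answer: $4 \left(126 - \sqrt{44227}\right) \left(4189 - 33 i \sqrt{7}\right) \approx -1.4126 \cdot 10^{6} + 29442.0 i$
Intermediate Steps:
$J = -126$ ($J = 63 \left(-2\right) = -126$)
$Y{\left(C \right)} = - \frac{C}{2}$
$\left(E{\left(Y{\left(14 \right)} \right)} - 16756\right) \left(\sqrt{22575 + 21652} + J\right) = \left(132 \sqrt{\left(- \frac{1}{2}\right) 14} - 16756\right) \left(\sqrt{22575 + 21652} - 126\right) = \left(132 \sqrt{-7} - 16756\right) \left(\sqrt{44227} - 126\right) = \left(132 i \sqrt{7} - 16756\right) \left(-126 + \sqrt{44227}\right) = \left(-16756 + 132 i \sqrt{7}\right) \left(-126 + \sqrt{44227}\right)$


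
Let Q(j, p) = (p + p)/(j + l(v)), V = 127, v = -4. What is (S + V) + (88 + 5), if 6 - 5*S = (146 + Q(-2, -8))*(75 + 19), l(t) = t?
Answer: -38606/15 ≈ -2573.7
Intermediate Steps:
Q(j, p) = 2*p/(-4 + j) (Q(j, p) = (p + p)/(j - 4) = (2*p)/(-4 + j) = 2*p/(-4 + j))
S = -41906/15 (S = 6/5 - (146 + 2*(-8)/(-4 - 2))*(75 + 19)/5 = 6/5 - (146 + 2*(-8)/(-6))*94/5 = 6/5 - (146 + 2*(-8)*(-⅙))*94/5 = 6/5 - (146 + 8/3)*94/5 = 6/5 - 446*94/15 = 6/5 - ⅕*41924/3 = 6/5 - 41924/15 = -41906/15 ≈ -2793.7)
(S + V) + (88 + 5) = (-41906/15 + 127) + (88 + 5) = -40001/15 + 93 = -38606/15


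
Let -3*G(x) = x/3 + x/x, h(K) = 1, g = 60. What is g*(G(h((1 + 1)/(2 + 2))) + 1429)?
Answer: 257140/3 ≈ 85713.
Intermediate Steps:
G(x) = -⅓ - x/9 (G(x) = -(x/3 + x/x)/3 = -(x*(⅓) + 1)/3 = -(x/3 + 1)/3 = -(1 + x/3)/3 = -⅓ - x/9)
g*(G(h((1 + 1)/(2 + 2))) + 1429) = 60*((-⅓ - ⅑*1) + 1429) = 60*((-⅓ - ⅑) + 1429) = 60*(-4/9 + 1429) = 60*(12857/9) = 257140/3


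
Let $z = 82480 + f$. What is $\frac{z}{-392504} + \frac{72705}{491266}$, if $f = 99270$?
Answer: $- \frac{15187648045}{48205967516} \approx -0.31506$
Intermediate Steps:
$z = 181750$ ($z = 82480 + 99270 = 181750$)
$\frac{z}{-392504} + \frac{72705}{491266} = \frac{181750}{-392504} + \frac{72705}{491266} = 181750 \left(- \frac{1}{392504}\right) + 72705 \cdot \frac{1}{491266} = - \frac{90875}{196252} + \frac{72705}{491266} = - \frac{15187648045}{48205967516}$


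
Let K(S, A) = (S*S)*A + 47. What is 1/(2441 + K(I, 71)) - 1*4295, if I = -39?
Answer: -474507304/110479 ≈ -4295.0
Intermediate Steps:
K(S, A) = 47 + A*S² (K(S, A) = S²*A + 47 = A*S² + 47 = 47 + A*S²)
1/(2441 + K(I, 71)) - 1*4295 = 1/(2441 + (47 + 71*(-39)²)) - 1*4295 = 1/(2441 + (47 + 71*1521)) - 4295 = 1/(2441 + (47 + 107991)) - 4295 = 1/(2441 + 108038) - 4295 = 1/110479 - 4295 = -474507304/110479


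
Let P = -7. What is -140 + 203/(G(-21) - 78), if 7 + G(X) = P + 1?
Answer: -1849/13 ≈ -142.23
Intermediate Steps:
G(X) = -13 (G(X) = -7 + (-7 + 1) = -7 - 6 = -13)
-140 + 203/(G(-21) - 78) = -140 + 203/(-13 - 78) = -140 + 203/(-91) = -140 + 203*(-1/91) = -140 - 29/13 = -1849/13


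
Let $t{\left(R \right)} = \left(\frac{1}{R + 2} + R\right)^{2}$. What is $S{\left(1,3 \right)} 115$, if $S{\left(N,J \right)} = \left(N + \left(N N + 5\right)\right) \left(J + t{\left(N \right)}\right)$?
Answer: $\frac{34615}{9} \approx 3846.1$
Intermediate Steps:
$t{\left(R \right)} = \left(R + \frac{1}{2 + R}\right)^{2}$ ($t{\left(R \right)} = \left(\frac{1}{2 + R} + R\right)^{2} = \left(R + \frac{1}{2 + R}\right)^{2}$)
$S{\left(N,J \right)} = \left(J + \frac{\left(1 + N^{2} + 2 N\right)^{2}}{\left(2 + N\right)^{2}}\right) \left(5 + N + N^{2}\right)$ ($S{\left(N,J \right)} = \left(N + \left(N N + 5\right)\right) \left(J + \frac{\left(1 + N^{2} + 2 N\right)^{2}}{\left(2 + N\right)^{2}}\right) = \left(N + \left(N^{2} + 5\right)\right) \left(J + \frac{\left(1 + N^{2} + 2 N\right)^{2}}{\left(2 + N\right)^{2}}\right) = \left(N + \left(5 + N^{2}\right)\right) \left(J + \frac{\left(1 + N^{2} + 2 N\right)^{2}}{\left(2 + N\right)^{2}}\right) = \left(5 + N + N^{2}\right) \left(J + \frac{\left(1 + N^{2} + 2 N\right)^{2}}{\left(2 + N\right)^{2}}\right) = \left(J + \frac{\left(1 + N^{2} + 2 N\right)^{2}}{\left(2 + N\right)^{2}}\right) \left(5 + N + N^{2}\right)$)
$S{\left(1,3 \right)} 115 = \frac{5 \left(1 + 1^{2} + 2 \cdot 1\right)^{2} + 1 \left(1 + 1^{2} + 2 \cdot 1\right)^{2} + 1^{2} \left(1 + 1^{2} + 2 \cdot 1\right)^{2} + 3 \left(2 + 1\right)^{2} \left(5 + 1 + 1^{2}\right)}{\left(2 + 1\right)^{2}} \cdot 115 = \frac{5 \left(1 + 1 + 2\right)^{2} + 1 \left(1 + 1 + 2\right)^{2} + 1 \left(1 + 1 + 2\right)^{2} + 3 \cdot 3^{2} \left(5 + 1 + 1\right)}{9} \cdot 115 = \frac{5 \cdot 4^{2} + 1 \cdot 4^{2} + 1 \cdot 4^{2} + 3 \cdot 9 \cdot 7}{9} \cdot 115 = \frac{5 \cdot 16 + 1 \cdot 16 + 1 \cdot 16 + 189}{9} \cdot 115 = \frac{80 + 16 + 16 + 189}{9} \cdot 115 = \frac{1}{9} \cdot 301 \cdot 115 = \frac{301}{9} \cdot 115 = \frac{34615}{9}$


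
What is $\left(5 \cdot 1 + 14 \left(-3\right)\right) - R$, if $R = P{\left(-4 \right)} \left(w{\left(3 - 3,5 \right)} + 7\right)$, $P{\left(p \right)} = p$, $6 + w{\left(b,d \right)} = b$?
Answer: $-33$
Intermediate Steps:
$w{\left(b,d \right)} = -6 + b$
$R = -4$ ($R = - 4 \left(\left(-6 + \left(3 - 3\right)\right) + 7\right) = - 4 \left(\left(-6 + 0\right) + 7\right) = - 4 \left(-6 + 7\right) = \left(-4\right) 1 = -4$)
$\left(5 \cdot 1 + 14 \left(-3\right)\right) - R = \left(5 \cdot 1 + 14 \left(-3\right)\right) - -4 = \left(5 - 42\right) + 4 = -37 + 4 = -33$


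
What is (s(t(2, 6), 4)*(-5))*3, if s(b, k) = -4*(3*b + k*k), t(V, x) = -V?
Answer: 600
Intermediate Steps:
s(b, k) = -12*b - 4*k² (s(b, k) = -4*(3*b + k²) = -4*(k² + 3*b) = -12*b - 4*k²)
(s(t(2, 6), 4)*(-5))*3 = ((-(-12)*2 - 4*4²)*(-5))*3 = ((-12*(-2) - 4*16)*(-5))*3 = ((24 - 64)*(-5))*3 = -40*(-5)*3 = 200*3 = 600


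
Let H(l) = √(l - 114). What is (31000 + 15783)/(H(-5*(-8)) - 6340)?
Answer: -148302110/20097837 - 46783*I*√74/40195674 ≈ -7.379 - 0.010012*I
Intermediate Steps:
H(l) = √(-114 + l)
(31000 + 15783)/(H(-5*(-8)) - 6340) = (31000 + 15783)/(√(-114 - 5*(-8)) - 6340) = 46783/(√(-114 + 40) - 6340) = 46783/(√(-74) - 6340) = 46783/(I*√74 - 6340) = 46783/(-6340 + I*√74)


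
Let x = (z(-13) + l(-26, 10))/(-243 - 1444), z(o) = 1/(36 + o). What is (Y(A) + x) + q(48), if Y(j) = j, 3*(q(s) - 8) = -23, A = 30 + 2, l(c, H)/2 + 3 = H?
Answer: 3762728/116403 ≈ 32.325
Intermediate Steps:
l(c, H) = -6 + 2*H
A = 32
q(s) = ⅓ (q(s) = 8 + (⅓)*(-23) = 8 - 23/3 = ⅓)
x = -323/38801 (x = (1/(36 - 13) + (-6 + 2*10))/(-243 - 1444) = (1/23 + (-6 + 20))/(-1687) = (1/23 + 14)*(-1/1687) = (323/23)*(-1/1687) = -323/38801 ≈ -0.0083245)
(Y(A) + x) + q(48) = (32 - 323/38801) + ⅓ = 1241309/38801 + ⅓ = 3762728/116403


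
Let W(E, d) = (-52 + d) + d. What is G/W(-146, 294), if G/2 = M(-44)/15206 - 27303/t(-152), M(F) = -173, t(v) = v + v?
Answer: 10924127/32601664 ≈ 0.33508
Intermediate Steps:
t(v) = 2*v
W(E, d) = -52 + 2*d
G = 10924127/60824 (G = 2*(-173/15206 - 27303/(2*(-152))) = 2*(-173*1/15206 - 27303/(-304)) = 2*(-173/15206 - 27303*(-1/304)) = 2*(-173/15206 + 1437/16) = 2*(10924127/121648) = 10924127/60824 ≈ 179.60)
G/W(-146, 294) = 10924127/(60824*(-52 + 2*294)) = 10924127/(60824*(-52 + 588)) = (10924127/60824)/536 = (10924127/60824)*(1/536) = 10924127/32601664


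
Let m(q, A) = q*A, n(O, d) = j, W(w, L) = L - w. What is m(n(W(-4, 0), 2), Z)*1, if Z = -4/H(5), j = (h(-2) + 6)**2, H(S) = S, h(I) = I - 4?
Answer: 0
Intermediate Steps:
h(I) = -4 + I
j = 0 (j = ((-4 - 2) + 6)**2 = (-6 + 6)**2 = 0**2 = 0)
n(O, d) = 0
Z = -4/5 ≈ -0.80000
m(q, A) = A*q
m(n(W(-4, 0), 2), Z)*1 = -4/5*0*1 = 0*1 = 0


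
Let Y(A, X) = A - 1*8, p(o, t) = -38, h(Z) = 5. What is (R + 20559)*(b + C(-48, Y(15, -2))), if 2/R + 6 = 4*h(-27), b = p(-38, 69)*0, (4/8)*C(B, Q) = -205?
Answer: -59004740/7 ≈ -8.4292e+6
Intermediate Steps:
Y(A, X) = -8 + A (Y(A, X) = A - 8 = -8 + A)
C(B, Q) = -410 (C(B, Q) = 2*(-205) = -410)
b = 0 (b = -38*0 = 0)
R = ⅐ (R = 2/(-6 + 4*5) = 2/(-6 + 20) = 2/14 = 2*(1/14) = ⅐ ≈ 0.14286)
(R + 20559)*(b + C(-48, Y(15, -2))) = (⅐ + 20559)*(0 - 410) = (143914/7)*(-410) = -59004740/7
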